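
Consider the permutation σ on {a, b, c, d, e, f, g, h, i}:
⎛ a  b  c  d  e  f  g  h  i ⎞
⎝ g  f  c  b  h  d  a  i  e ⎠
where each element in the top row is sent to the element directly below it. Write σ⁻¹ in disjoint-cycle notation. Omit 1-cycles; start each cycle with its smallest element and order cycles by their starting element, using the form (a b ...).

(a g)(b d f)(e i h)

First write σ in disjoint cycles: (a g)(b f d)(e h i).
The inverse reverses every cycle; in canonical form, σ⁻¹ = (a g)(b d f)(e i h).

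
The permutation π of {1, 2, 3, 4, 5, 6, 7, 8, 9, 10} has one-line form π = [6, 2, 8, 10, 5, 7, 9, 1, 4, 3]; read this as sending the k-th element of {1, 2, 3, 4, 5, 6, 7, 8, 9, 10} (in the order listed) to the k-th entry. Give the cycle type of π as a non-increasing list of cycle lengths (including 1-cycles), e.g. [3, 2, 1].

The disjoint cycles are (1, 6, 7, 9, 4, 10, 3, 8)(2)(5), with lengths 8, 1, 1 in non-increasing order.

[8, 1, 1]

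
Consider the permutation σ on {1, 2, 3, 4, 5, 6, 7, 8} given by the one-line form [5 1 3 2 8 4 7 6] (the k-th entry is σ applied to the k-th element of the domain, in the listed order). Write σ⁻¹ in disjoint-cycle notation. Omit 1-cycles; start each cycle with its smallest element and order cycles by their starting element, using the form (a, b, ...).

First write σ in disjoint cycles: (1, 5, 8, 6, 4, 2).
Reversing each cycle (and rotating so the smallest element leads) gives σ⁻¹ = (1, 2, 4, 6, 8, 5).

(1, 2, 4, 6, 8, 5)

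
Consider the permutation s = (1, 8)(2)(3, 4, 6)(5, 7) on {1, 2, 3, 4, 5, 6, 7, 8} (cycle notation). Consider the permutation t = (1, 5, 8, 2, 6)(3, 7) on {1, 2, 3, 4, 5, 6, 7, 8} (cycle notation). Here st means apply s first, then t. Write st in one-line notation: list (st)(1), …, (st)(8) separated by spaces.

For each element, apply s then t: 1 → 8 → 2; 2 → 2 → 6; 3 → 4 → 4; 4 → 6 → 1; 5 → 7 → 3; 6 → 3 → 7; 7 → 5 → 8; 8 → 1 → 5.
So st in one-line form is 2 6 4 1 3 7 8 5.

2 6 4 1 3 7 8 5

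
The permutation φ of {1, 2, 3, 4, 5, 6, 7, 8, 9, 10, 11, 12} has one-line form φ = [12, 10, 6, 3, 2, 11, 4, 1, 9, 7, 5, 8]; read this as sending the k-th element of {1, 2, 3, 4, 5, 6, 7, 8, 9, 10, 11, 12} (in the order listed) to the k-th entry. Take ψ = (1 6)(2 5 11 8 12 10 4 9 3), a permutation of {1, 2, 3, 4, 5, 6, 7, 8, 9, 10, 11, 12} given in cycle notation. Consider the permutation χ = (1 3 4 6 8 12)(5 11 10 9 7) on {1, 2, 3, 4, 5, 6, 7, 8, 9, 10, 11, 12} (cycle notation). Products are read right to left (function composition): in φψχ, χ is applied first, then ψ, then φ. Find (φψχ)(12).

Chase 12: χ(12) = 1; ψ(1) = 6; φ(6) = 11. Hence (φψχ)(12) = 11.

11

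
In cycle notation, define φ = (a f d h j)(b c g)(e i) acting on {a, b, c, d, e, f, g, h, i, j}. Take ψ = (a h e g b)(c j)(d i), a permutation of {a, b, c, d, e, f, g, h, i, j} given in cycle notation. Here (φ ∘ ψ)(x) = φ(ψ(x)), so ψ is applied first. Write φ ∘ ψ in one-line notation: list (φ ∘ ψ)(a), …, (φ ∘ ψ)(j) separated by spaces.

For each element, apply ψ then φ: a → h → j; b → a → f; c → j → a; d → i → e; e → g → b; f → f → d; g → b → c; h → e → i; i → d → h; j → c → g.
Collecting the images, φ ∘ ψ = [j f a e b d c i h g].

j f a e b d c i h g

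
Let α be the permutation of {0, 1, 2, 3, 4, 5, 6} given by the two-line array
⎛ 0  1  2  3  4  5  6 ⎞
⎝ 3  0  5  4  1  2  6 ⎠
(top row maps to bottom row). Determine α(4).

1

The entry below 4 in the array is 1, so α(4) = 1.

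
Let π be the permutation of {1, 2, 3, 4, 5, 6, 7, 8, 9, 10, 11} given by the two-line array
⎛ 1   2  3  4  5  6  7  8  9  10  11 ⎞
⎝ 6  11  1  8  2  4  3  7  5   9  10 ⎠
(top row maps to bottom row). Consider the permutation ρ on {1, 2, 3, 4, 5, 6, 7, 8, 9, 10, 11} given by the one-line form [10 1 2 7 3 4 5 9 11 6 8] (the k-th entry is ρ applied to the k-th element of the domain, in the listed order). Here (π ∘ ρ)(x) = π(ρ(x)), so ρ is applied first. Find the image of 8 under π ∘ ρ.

5

First apply ρ: ρ(8) = 9, then π(9) = 5. Thus (π ∘ ρ)(8) = 5.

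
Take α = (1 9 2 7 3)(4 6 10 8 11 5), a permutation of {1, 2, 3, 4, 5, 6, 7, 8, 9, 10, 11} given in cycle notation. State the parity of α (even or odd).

odd

The cycle lengths are 6, 5.
A cycle of length ℓ contributes ℓ−1 transpositions, so α is a product of 5 + 4 = 9 transpositions — odd.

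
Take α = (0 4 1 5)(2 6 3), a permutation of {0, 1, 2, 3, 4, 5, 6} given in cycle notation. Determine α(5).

0

5 appears in (0 4 1 5); the next entry (wrapping around) is 0.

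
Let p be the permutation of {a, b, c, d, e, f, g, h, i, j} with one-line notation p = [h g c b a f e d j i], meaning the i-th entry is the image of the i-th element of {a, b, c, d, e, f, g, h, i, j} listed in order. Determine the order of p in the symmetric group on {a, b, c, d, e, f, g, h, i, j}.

6

Decomposing into disjoint cycles gives cycle lengths 6, 2, 1, 1.
Since disjoint cycles commute, ord(p) = lcm(6, 2) = 6.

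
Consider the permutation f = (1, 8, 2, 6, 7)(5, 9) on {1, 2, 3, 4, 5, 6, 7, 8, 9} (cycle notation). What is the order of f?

10

The cycle type of f is (5, 2, 1, 1).
Since disjoint cycles commute, ord(f) = lcm(5, 2) = 10.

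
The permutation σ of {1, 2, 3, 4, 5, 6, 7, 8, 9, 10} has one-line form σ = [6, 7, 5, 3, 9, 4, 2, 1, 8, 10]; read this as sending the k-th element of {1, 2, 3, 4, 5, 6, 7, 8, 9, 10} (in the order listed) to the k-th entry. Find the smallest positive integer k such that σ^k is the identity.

14

Writing σ as disjoint cycles, the cycle lengths are 7, 2, 1.
Since disjoint cycles commute, ord(σ) = lcm(7, 2) = 14.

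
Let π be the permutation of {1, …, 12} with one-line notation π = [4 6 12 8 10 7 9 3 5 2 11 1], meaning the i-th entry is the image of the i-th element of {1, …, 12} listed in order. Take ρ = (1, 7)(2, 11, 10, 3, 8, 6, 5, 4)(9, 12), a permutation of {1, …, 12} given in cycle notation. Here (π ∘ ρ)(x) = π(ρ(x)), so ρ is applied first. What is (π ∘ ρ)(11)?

ρ(11) = 10, then π(10) = 2; composing gives (π ∘ ρ)(11) = 2.

2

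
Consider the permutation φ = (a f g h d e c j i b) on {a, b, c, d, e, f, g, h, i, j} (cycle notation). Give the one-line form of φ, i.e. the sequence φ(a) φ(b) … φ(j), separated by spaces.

f a j e c g h d b i

Each element maps to the next entry in its cycle (wrapping to the front): a→f, b→a, c→j, d→e, e→c, f→g, g→h, h→d, i→b, j→i.
So the one-line form is f a j e c g h d b i.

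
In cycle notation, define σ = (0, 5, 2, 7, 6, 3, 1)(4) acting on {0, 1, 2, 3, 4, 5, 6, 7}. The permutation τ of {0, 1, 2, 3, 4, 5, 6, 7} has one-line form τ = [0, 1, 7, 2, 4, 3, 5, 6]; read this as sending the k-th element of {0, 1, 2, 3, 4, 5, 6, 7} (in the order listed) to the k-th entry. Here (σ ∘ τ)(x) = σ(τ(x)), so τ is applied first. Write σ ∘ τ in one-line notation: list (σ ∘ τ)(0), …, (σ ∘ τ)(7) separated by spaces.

(σ ∘ τ)(x) = σ(τ(x)). Computing each image: σ(τ(0)) = σ(0) = 5, σ(τ(1)) = σ(1) = 0, σ(τ(2)) = σ(7) = 6, σ(τ(3)) = σ(2) = 7, σ(τ(4)) = σ(4) = 4, σ(τ(5)) = σ(3) = 1, σ(τ(6)) = σ(5) = 2, σ(τ(7)) = σ(6) = 3.
Hence σ ∘ τ = [5 0 6 7 4 1 2 3].

5 0 6 7 4 1 2 3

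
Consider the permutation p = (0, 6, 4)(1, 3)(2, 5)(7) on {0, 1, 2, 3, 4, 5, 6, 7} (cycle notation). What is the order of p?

6

The cycle type of p is (3, 2, 2, 1).
Since disjoint cycles commute, ord(p) = lcm(3, 2, 2) = 6.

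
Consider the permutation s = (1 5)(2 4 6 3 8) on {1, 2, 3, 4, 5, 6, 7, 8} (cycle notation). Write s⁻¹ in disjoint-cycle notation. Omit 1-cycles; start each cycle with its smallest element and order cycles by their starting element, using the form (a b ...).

If s sends a → b within a cycle, s⁻¹ sends b → a; equivalently, reverse each cycle.
After reversing and putting each cycle's least element first, s⁻¹ = (1 5)(2 8 3 6 4).

(1 5)(2 8 3 6 4)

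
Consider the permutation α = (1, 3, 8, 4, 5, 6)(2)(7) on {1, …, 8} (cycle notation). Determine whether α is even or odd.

odd

The cycle lengths are 6, 1, 1.
A cycle of length ℓ contributes ℓ−1 transpositions, so α is a product of 5 transpositions — odd.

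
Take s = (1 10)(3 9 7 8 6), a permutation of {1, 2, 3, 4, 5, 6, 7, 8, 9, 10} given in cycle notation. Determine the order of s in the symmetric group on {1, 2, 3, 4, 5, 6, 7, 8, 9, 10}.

10

The cycle type of s is (5, 2, 1, 1, 1).
The order is lcm(5, 2) = 10.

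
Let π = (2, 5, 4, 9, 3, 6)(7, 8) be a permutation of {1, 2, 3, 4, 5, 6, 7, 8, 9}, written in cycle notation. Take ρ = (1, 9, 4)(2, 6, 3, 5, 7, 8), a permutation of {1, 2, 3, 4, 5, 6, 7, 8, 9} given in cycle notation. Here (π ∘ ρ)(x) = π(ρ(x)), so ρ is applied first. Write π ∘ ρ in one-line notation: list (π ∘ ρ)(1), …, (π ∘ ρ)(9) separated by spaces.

3 2 4 1 8 6 7 5 9

Chase each element through ρ then π: 1 → 9 → 3; 2 → 6 → 2; 3 → 5 → 4; 4 → 1 → 1; 5 → 7 → 8; 6 → 3 → 6; 7 → 8 → 7; 8 → 2 → 5; 9 → 4 → 9.
Collecting the images, π ∘ ρ = [3 2 4 1 8 6 7 5 9].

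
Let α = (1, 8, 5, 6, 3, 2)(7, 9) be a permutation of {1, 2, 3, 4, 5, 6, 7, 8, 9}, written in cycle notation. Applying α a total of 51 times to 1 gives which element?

1 lies in the 6-cycle (1, 8, 5, 6, 3, 2).
Since the cycle has length 6, α^51 acts on it the same as α^3 (51 mod 6 = 3).
Advancing 3 steps from 1: 1 → 8 → 5 → 6.

6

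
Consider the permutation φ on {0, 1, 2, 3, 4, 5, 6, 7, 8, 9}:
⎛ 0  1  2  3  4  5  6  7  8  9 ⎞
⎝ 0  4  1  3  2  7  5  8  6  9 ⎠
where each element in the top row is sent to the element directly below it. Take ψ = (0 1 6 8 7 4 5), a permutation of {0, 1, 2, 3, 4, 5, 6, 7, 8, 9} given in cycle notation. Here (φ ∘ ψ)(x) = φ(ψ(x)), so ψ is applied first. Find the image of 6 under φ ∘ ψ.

6

ψ(6) = 8, then φ(8) = 6; composing gives (φ ∘ ψ)(6) = 6.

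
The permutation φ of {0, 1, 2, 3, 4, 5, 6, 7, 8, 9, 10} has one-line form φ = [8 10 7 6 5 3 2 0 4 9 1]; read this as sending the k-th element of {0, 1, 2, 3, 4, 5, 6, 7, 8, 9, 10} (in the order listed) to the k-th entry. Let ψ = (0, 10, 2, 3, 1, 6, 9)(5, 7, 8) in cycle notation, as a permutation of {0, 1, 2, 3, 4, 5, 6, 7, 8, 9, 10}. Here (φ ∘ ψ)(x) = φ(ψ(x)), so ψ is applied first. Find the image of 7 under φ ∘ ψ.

ψ(7) = 8, then φ(8) = 4; composing gives (φ ∘ ψ)(7) = 4.

4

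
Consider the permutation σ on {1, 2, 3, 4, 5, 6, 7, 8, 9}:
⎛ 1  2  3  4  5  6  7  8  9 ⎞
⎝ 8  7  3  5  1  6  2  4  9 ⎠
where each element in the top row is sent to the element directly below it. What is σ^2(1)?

4

Tracing 1 → 8 → … returns to 1 after 4 steps, so 1 lies in a 4-cycle (1 8 4 5).
Stepping 2 places around the cycle: 1 → 8 → 4.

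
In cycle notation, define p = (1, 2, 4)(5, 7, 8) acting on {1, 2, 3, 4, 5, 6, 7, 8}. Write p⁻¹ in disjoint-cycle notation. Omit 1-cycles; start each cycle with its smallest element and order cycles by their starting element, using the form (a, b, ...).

(1, 4, 2)(5, 8, 7)

The inverse reverses each cycle.
Reversing each cycle of p and rotating so the smallest element leads gives (1, 4, 2)(5, 8, 7).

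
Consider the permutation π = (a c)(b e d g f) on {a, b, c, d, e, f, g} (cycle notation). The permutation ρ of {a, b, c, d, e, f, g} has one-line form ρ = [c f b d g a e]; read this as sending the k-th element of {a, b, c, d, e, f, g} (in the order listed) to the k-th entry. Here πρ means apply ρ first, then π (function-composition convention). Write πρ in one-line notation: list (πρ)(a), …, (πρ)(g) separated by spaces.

Chase each element through ρ then π: a → c → a; b → f → b; c → b → e; d → d → g; e → g → f; f → a → c; g → e → d.
Collecting the images, πρ = [a b e g f c d].

a b e g f c d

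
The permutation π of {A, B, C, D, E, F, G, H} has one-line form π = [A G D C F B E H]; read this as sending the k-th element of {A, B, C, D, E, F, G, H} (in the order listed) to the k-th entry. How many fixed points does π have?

The fixed points (elements with π(x) = x) are {A, H}, so there are 2.

2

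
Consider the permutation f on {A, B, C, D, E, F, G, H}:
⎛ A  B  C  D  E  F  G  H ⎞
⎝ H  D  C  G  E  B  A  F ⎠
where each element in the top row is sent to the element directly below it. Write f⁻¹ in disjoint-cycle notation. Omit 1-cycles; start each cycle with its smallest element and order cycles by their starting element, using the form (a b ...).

(A G D B F H)

First write f in disjoint cycles: (A H F B D G).
Reversing each cycle (and rotating so the smallest element leads) gives f⁻¹ = (A G D B F H).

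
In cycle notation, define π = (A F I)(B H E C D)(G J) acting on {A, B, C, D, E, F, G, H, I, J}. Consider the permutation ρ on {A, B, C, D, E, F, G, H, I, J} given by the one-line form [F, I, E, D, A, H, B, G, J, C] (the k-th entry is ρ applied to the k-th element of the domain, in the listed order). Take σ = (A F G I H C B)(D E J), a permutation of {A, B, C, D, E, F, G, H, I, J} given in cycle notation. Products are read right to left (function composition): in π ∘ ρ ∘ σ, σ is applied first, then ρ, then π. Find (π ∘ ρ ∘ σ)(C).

A

(π ∘ ρ ∘ σ)(C) = π(ρ(σ(C))). σ(C) = B, then ρ(B) = I, then π(I) = A, so the result is A.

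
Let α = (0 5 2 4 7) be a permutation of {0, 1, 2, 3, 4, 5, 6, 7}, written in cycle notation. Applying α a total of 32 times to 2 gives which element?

7

2 lies in the 5-cycle (0 5 2 4 7).
Powers repeat with period 5 on this cycle, and 32 mod 5 = 2, so α^32(2) = α^2(2).
Advancing 2 steps from 2: 2 → 4 → 7.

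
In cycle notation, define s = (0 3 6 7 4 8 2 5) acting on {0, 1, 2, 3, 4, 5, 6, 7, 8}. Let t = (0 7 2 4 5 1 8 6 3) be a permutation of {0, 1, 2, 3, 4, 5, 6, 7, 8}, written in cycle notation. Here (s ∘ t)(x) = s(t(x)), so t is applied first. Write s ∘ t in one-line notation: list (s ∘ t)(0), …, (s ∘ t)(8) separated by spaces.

4 2 8 3 0 1 6 5 7

Chase each element through t then s: 0 → 7 → 4; 1 → 8 → 2; 2 → 4 → 8; 3 → 0 → 3; 4 → 5 → 0; 5 → 1 → 1; 6 → 3 → 6; 7 → 2 → 5; 8 → 6 → 7.
So s ∘ t in one-line form is 4 2 8 3 0 1 6 5 7.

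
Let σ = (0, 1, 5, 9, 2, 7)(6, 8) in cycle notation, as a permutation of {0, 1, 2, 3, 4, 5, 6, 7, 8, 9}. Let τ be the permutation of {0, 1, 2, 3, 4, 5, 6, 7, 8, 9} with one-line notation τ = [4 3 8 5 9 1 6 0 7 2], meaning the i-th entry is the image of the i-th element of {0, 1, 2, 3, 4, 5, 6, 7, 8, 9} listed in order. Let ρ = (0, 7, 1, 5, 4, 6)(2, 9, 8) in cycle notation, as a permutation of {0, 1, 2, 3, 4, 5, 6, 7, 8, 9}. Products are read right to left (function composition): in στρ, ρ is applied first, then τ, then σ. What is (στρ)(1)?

(στρ)(1) = σ(τ(ρ(1))). ρ(1) = 5, then τ(5) = 1, then σ(1) = 5, so the result is 5.

5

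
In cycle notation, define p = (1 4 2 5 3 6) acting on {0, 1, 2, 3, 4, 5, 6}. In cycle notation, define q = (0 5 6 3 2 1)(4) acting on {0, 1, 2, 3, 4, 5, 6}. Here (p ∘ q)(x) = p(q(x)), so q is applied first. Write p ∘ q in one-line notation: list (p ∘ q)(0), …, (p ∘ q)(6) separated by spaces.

(p ∘ q)(x) = p(q(x)). Computing each image: p(q(0)) = p(5) = 3, p(q(1)) = p(0) = 0, p(q(2)) = p(1) = 4, p(q(3)) = p(2) = 5, p(q(4)) = p(4) = 2, p(q(5)) = p(6) = 1, p(q(6)) = p(3) = 6.
Hence p ∘ q = [3 0 4 5 2 1 6].

3 0 4 5 2 1 6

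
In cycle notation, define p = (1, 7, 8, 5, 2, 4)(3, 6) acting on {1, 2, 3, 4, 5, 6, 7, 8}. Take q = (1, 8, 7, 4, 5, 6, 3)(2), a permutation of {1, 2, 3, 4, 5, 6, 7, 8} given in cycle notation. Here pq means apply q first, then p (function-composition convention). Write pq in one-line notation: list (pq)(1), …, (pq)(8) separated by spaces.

(pq)(x) = p(q(x)). Computing each image: p(q(1)) = p(8) = 5, p(q(2)) = p(2) = 4, p(q(3)) = p(1) = 7, p(q(4)) = p(5) = 2, p(q(5)) = p(6) = 3, p(q(6)) = p(3) = 6, p(q(7)) = p(4) = 1, p(q(8)) = p(7) = 8.
Hence pq = [5 4 7 2 3 6 1 8].

5 4 7 2 3 6 1 8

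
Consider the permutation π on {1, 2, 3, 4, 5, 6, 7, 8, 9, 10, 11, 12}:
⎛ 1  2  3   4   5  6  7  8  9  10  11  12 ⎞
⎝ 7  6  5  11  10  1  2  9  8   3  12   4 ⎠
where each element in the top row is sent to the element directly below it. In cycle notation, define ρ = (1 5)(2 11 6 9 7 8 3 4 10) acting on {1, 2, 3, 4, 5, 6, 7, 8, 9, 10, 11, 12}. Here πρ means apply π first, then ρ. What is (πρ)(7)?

(πρ)(7) = ρ(π(7)). π(7) = 2, then ρ(2) = 11. So (πρ)(7) = 11.

11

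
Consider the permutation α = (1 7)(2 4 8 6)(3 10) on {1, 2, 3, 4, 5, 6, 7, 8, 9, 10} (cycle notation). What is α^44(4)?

4 lies in the 4-cycle (2 4 8 6).
On a 4-cycle, α^4 is the identity, so α^44 = α^0 there (44 ≡ 0 mod 4).
So α^44(4) = 4.

4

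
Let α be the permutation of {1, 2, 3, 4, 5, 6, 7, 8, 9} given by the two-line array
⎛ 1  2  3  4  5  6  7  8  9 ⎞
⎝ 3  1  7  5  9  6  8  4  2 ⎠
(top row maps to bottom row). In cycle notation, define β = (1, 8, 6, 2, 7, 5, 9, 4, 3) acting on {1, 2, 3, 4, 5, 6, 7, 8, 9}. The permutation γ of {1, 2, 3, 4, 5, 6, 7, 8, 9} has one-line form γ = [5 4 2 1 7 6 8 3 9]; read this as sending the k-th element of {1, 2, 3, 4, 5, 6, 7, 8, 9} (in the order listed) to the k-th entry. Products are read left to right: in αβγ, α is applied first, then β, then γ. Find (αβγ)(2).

(αβγ)(2) = γ(β(α(2))). α(2) = 1, then β(1) = 8, then γ(8) = 3, so the result is 3.

3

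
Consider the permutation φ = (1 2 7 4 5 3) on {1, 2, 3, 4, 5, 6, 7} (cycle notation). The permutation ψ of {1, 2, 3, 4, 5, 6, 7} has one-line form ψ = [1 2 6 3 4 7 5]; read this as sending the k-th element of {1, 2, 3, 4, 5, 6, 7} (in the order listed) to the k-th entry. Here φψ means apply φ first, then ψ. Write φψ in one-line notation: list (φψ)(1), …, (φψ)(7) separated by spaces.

(φψ)(x) = ψ(φ(x)). Computing each image: ψ(φ(1)) = ψ(2) = 2, ψ(φ(2)) = ψ(7) = 5, ψ(φ(3)) = ψ(1) = 1, ψ(φ(4)) = ψ(5) = 4, ψ(φ(5)) = ψ(3) = 6, ψ(φ(6)) = ψ(6) = 7, ψ(φ(7)) = ψ(4) = 3.
Hence φψ = [2 5 1 4 6 7 3].

2 5 1 4 6 7 3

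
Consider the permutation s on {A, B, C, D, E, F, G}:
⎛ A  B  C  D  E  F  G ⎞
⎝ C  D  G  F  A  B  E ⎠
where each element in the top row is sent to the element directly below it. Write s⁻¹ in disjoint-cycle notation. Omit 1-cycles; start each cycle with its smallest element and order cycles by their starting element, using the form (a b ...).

(A E G C)(B F D)

The cycle decomposition of s is (A C G E)(B D F).
Reversing each cycle (and rotating so the smallest element leads) gives s⁻¹ = (A E G C)(B F D).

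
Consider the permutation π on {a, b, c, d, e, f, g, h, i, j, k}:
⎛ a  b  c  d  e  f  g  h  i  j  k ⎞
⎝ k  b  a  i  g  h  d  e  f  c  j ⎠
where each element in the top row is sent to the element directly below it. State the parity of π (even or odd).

In disjoint-cycle form the cycle lengths are 6, 4, 1.
A cycle of length ℓ contributes ℓ−1 transpositions, so π is a product of 5 + 3 = 8 transpositions — even.

even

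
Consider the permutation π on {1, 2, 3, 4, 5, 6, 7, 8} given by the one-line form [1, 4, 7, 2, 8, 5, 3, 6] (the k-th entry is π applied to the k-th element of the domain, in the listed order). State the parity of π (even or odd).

even

In disjoint-cycle form the cycle lengths are 3, 2, 2, 1.
A cycle is odd iff its length is even; π has 2 even-length cycles, so sgn(π) = (−1)^2 and π is even.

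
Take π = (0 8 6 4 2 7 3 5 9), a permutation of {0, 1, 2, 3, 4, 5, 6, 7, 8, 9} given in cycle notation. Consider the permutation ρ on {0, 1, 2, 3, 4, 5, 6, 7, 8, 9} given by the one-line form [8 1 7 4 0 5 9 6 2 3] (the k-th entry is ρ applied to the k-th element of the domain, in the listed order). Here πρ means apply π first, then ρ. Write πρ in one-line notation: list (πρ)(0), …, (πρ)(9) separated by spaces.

2 1 6 5 7 3 0 4 9 8

(πρ)(x) = ρ(π(x)). Computing each image: ρ(π(0)) = ρ(8) = 2, ρ(π(1)) = ρ(1) = 1, ρ(π(2)) = ρ(7) = 6, ρ(π(3)) = ρ(5) = 5, ρ(π(4)) = ρ(2) = 7, ρ(π(5)) = ρ(9) = 3, ρ(π(6)) = ρ(4) = 0, ρ(π(7)) = ρ(3) = 4, ρ(π(8)) = ρ(6) = 9, ρ(π(9)) = ρ(0) = 8.
Hence πρ = [2 1 6 5 7 3 0 4 9 8].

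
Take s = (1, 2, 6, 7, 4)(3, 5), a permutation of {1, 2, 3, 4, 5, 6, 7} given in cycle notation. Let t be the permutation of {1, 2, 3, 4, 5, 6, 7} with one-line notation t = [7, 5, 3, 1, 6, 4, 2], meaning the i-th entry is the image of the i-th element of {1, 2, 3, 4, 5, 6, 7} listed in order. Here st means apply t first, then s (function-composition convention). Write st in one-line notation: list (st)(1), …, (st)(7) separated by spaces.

For each element, apply t then s: 1 → 7 → 4; 2 → 5 → 3; 3 → 3 → 5; 4 → 1 → 2; 5 → 6 → 7; 6 → 4 → 1; 7 → 2 → 6.
Collecting the images, st = [4 3 5 2 7 1 6].

4 3 5 2 7 1 6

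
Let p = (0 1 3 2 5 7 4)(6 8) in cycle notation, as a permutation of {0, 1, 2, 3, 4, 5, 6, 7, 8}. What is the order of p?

The disjoint cycles have lengths 7, 2.
Since disjoint cycles commute, ord(p) = lcm(7, 2) = 14.

14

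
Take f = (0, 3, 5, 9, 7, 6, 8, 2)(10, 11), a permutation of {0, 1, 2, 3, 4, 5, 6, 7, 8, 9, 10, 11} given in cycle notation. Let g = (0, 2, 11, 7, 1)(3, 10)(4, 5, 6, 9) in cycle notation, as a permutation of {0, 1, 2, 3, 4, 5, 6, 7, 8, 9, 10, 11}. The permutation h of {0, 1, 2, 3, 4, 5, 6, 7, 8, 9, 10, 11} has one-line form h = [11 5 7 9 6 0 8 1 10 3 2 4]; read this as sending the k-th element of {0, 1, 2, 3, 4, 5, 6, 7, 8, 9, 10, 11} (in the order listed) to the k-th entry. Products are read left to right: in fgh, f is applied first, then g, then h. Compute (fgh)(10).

1

Apply the permutations in order: f(10) = 11, then g(11) = 7, then h(7) = 1. So (fgh)(10) = 1.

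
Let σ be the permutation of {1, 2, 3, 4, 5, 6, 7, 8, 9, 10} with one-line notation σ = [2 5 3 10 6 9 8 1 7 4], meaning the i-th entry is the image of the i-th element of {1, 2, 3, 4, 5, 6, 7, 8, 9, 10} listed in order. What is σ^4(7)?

Tracing 7 → 8 → … returns to 7 after 7 steps, so 7 lies in a 7-cycle (1 2 5 6 9 7 8).
Stepping 4 places around the cycle: 7 → 8 → 1 → 2 → 5.

5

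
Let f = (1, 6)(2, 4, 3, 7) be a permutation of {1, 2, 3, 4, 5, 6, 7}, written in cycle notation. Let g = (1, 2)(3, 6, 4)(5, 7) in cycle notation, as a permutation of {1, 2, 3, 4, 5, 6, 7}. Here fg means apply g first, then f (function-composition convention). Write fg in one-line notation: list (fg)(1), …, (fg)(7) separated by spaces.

4 6 1 7 2 3 5

For each element, apply g then f: 1 → 2 → 4; 2 → 1 → 6; 3 → 6 → 1; 4 → 3 → 7; 5 → 7 → 2; 6 → 4 → 3; 7 → 5 → 5.
Collecting the images, fg = [4 6 1 7 2 3 5].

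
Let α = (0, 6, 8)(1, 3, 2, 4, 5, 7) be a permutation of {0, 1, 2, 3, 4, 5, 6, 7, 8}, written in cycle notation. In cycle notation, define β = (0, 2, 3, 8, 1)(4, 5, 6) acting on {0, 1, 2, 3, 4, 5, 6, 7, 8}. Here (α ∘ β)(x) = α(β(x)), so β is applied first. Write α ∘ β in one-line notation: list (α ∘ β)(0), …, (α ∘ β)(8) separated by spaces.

(α ∘ β)(x) = α(β(x)). Computing each image: α(β(0)) = α(2) = 4, α(β(1)) = α(0) = 6, α(β(2)) = α(3) = 2, α(β(3)) = α(8) = 0, α(β(4)) = α(5) = 7, α(β(5)) = α(6) = 8, α(β(6)) = α(4) = 5, α(β(7)) = α(7) = 1, α(β(8)) = α(1) = 3.
Hence α ∘ β = [4 6 2 0 7 8 5 1 3].

4 6 2 0 7 8 5 1 3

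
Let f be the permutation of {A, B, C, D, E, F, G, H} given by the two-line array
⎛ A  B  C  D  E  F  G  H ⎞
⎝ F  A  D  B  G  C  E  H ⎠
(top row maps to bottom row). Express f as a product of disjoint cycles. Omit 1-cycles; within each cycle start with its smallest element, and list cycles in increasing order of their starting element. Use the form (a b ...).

From A: A → F → C → D → B → A, closing the cycle (A F C D B).
Continuing from each remaining unvisited element yields (A F C D B)(E G).

(A F C D B)(E G)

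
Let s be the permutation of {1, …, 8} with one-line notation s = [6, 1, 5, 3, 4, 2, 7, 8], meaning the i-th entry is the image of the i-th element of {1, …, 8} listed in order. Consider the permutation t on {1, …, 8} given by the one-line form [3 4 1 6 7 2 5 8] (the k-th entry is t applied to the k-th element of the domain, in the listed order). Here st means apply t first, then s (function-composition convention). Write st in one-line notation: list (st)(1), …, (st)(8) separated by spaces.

(st)(x) = s(t(x)). Computing each image: s(t(1)) = s(3) = 5, s(t(2)) = s(4) = 3, s(t(3)) = s(1) = 6, s(t(4)) = s(6) = 2, s(t(5)) = s(7) = 7, s(t(6)) = s(2) = 1, s(t(7)) = s(5) = 4, s(t(8)) = s(8) = 8.
Hence st = [5 3 6 2 7 1 4 8].

5 3 6 2 7 1 4 8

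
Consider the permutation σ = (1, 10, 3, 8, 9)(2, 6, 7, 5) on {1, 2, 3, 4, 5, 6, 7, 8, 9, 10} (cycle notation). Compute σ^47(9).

10

9 lies in the 5-cycle (1, 10, 3, 8, 9).
Powers repeat with period 5 on this cycle, and 47 mod 5 = 2, so σ^47(9) = σ^2(9).
Stepping 2 places around the cycle: 9 → 1 → 10.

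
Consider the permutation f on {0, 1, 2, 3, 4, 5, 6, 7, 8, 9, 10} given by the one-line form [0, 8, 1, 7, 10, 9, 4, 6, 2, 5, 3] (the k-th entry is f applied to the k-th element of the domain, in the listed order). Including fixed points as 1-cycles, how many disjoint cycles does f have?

The cycle decomposition is (0)(1, 8, 2)(3, 7, 6, 4, 10)(5, 9), which has 4 cycles (counting 1-cycles).

4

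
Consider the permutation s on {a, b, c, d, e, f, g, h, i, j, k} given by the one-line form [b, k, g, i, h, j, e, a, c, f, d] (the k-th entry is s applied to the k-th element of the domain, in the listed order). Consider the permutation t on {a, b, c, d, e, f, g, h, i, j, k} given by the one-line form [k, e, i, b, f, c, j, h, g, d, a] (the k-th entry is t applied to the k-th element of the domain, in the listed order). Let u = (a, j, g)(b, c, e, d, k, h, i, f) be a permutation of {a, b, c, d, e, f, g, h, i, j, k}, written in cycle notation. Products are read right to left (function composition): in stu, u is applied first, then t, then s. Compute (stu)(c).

Apply the permutations in order: u(c) = e, then t(e) = f, then s(f) = j. So (stu)(c) = j.

j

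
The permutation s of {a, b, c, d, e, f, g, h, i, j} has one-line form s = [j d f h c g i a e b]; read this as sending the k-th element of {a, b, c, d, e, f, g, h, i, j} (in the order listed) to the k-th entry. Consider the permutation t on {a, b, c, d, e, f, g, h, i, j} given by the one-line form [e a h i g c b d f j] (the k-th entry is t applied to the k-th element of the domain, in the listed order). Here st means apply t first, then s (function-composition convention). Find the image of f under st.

t(f) = c, then s(c) = f; composing gives (st)(f) = f.

f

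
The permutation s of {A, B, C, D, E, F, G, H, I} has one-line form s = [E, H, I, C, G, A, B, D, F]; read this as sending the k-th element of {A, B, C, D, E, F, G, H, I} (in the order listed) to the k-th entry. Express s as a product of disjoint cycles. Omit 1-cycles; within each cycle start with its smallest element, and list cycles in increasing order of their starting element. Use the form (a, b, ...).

(A, E, G, B, H, D, C, I, F)

Start at A and follow images: A → E → G → B → H → D → C → I → F → A, giving the cycle (A, E, G, B, H, D, C, I, F).
Repeating from the next unused element and collecting all non-trivial cycles gives (A, E, G, B, H, D, C, I, F).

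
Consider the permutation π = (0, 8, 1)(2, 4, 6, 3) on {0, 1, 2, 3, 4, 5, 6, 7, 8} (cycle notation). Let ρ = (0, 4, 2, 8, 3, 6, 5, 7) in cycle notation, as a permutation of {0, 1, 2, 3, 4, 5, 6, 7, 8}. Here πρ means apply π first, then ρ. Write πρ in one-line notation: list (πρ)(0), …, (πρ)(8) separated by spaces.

3 4 2 8 5 7 6 0 1

Chase each element through π then ρ: 0 → 8 → 3; 1 → 0 → 4; 2 → 4 → 2; 3 → 2 → 8; 4 → 6 → 5; 5 → 5 → 7; 6 → 3 → 6; 7 → 7 → 0; 8 → 1 → 1.
Collecting the images, πρ = [3 4 2 8 5 7 6 0 1].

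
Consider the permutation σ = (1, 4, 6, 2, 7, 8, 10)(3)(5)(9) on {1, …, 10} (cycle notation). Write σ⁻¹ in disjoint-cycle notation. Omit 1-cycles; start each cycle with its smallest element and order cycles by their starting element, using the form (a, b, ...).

If σ sends a → b within a cycle, σ⁻¹ sends b → a; equivalently, reverse each cycle.
After reversing and putting each cycle's least element first, σ⁻¹ = (1, 10, 8, 7, 2, 6, 4).

(1, 10, 8, 7, 2, 6, 4)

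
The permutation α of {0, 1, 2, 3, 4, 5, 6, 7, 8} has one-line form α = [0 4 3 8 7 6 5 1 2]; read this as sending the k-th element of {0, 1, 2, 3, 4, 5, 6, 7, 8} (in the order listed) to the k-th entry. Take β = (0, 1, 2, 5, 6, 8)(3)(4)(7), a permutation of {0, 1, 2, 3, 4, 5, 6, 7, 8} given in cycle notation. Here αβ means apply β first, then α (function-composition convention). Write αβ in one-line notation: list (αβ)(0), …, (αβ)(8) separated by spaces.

4 3 6 8 7 5 2 1 0

(αβ)(x) = α(β(x)). Computing each image: α(β(0)) = α(1) = 4, α(β(1)) = α(2) = 3, α(β(2)) = α(5) = 6, α(β(3)) = α(3) = 8, α(β(4)) = α(4) = 7, α(β(5)) = α(6) = 5, α(β(6)) = α(8) = 2, α(β(7)) = α(7) = 1, α(β(8)) = α(0) = 0.
Hence αβ = [4 3 6 8 7 5 2 1 0].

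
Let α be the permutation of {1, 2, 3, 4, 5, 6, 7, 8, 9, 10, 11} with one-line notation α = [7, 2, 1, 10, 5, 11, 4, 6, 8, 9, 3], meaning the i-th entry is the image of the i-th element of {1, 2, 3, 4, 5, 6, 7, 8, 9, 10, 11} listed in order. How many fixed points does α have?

2

The fixed points (elements with α(x) = x) are {2, 5}, so there are 2.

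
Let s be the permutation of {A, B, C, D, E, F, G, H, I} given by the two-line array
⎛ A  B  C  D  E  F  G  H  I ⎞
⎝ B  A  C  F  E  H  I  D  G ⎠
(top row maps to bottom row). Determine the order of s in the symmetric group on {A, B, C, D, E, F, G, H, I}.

6

Writing s as disjoint cycles, the cycle lengths are 3, 2, 2, 1, 1.
The order is lcm(3, 2, 2) = 6.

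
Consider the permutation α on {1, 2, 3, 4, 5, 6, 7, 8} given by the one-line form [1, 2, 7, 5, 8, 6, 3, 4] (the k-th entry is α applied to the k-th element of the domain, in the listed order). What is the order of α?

Writing α as disjoint cycles, the cycle lengths are 3, 2, 1, 1, 1.
The order is lcm(3, 2) = 6.

6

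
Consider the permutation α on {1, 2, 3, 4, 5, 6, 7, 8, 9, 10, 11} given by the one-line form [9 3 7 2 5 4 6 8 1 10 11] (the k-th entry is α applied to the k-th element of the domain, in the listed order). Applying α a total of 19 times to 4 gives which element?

Tracing 4 → 2 → … returns to 4 after 5 steps, so 4 lies in a 5-cycle (2, 3, 7, 6, 4).
Since the cycle has length 5, α^19 acts on it the same as α^4 (19 mod 5 = 4).
Stepping 4 places around the cycle: 4 → 2 → 3 → 7 → 6.

6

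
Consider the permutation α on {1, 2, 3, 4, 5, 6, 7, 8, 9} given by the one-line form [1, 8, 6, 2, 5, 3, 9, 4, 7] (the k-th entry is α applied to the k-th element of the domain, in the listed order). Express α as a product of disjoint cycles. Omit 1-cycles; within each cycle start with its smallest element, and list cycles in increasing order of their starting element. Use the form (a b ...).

(2 8 4)(3 6)(7 9)

Iterating α from 2 gives 2 → 8 → 4 → 2; that is the 3-cycle (2 8 4).
Continuing from each remaining unvisited element yields (2 8 4)(3 6)(7 9).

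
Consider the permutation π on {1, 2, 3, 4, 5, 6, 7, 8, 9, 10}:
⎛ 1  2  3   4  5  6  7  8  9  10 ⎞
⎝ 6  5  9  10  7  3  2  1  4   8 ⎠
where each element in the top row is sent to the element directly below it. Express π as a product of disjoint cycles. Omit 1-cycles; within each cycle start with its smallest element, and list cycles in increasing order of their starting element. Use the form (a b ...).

(1 6 3 9 4 10 8)(2 5 7)

Iterating π from 1 gives 1 → 6 → 3 → 9 → 4 → 10 → 8 → 1; that is the 7-cycle (1 6 3 9 4 10 8).
Repeating from the next unused element and collecting all non-trivial cycles gives (1 6 3 9 4 10 8)(2 5 7).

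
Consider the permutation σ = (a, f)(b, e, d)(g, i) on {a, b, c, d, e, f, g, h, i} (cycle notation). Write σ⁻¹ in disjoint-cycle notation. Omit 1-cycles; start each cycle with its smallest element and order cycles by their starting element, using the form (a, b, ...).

(a, f)(b, d, e)(g, i)

The inverse reverses each cycle.
Reversing each cycle of σ and rotating so the smallest element leads gives (a, f)(b, d, e)(g, i).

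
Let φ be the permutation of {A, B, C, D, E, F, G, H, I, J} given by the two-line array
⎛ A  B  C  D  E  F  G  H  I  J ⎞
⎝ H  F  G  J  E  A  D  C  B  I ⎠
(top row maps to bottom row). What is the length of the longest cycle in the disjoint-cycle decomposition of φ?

9

Decomposing into disjoint cycles gives (A, H, C, G, D, J, I, B, F); the longest has length 9.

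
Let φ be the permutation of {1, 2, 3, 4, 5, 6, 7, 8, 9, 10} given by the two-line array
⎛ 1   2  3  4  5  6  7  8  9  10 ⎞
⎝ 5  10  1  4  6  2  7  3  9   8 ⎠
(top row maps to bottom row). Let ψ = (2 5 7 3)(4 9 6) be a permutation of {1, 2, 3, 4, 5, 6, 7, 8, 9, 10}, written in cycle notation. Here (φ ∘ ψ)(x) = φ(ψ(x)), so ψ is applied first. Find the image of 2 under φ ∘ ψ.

ψ(2) = 5, then φ(5) = 6; composing gives (φ ∘ ψ)(2) = 6.

6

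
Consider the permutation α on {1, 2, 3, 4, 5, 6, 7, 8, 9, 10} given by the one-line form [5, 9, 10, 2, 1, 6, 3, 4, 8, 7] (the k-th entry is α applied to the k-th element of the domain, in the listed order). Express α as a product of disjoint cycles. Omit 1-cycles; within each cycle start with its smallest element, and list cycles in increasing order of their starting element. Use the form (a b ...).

(1 5)(2 9 8 4)(3 10 7)

Iterating α from 1 gives 1 → 5 → 1; that is the 2-cycle (1 5).
Continuing from each remaining unvisited element yields (1 5)(2 9 8 4)(3 10 7).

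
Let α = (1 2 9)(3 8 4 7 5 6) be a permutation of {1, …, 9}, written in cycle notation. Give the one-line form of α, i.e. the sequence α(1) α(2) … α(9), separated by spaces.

2 9 8 7 6 3 5 4 1

Reading each image from the cycles: 1→2, 2→9, 3→8, 4→7, 5→6, 6→3, 7→5, 8→4, 9→1.
So the one-line form is 2 9 8 7 6 3 5 4 1.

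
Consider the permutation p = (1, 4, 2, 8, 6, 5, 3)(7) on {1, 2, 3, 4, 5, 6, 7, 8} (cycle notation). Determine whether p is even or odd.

even

The cycle lengths are 7, 1.
A cycle is odd iff its length is even; p has 0 even-length cycles, so sgn(p) = (−1)^0 and p is even.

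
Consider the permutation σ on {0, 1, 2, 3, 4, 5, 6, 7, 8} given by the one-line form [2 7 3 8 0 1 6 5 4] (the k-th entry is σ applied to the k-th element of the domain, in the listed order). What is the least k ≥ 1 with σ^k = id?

15

Decomposing into disjoint cycles gives cycle lengths 5, 3, 1.
The order is lcm(5, 3) = 15.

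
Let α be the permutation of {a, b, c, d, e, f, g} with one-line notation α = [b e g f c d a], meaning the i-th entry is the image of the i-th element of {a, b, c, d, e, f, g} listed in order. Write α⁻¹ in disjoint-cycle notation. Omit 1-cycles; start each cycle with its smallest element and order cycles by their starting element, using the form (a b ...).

First write α in disjoint cycles: (a b e c g)(d f).
The inverse reverses every cycle; in canonical form, α⁻¹ = (a g c e b)(d f).

(a g c e b)(d f)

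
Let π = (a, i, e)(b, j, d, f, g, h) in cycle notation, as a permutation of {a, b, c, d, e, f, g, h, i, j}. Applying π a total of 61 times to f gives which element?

f lies in the 6-cycle (b, j, d, f, g, h).
Since the cycle has length 6, π^61 acts on it the same as π^1 (61 mod 6 = 1).
Advancing 1 step from f: f → g.

g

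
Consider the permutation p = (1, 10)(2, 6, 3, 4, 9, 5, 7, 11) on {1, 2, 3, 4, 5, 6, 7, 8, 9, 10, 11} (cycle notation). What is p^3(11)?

3

11 lies in the 8-cycle (2, 6, 3, 4, 9, 5, 7, 11).
Stepping 3 places around the cycle: 11 → 2 → 6 → 3.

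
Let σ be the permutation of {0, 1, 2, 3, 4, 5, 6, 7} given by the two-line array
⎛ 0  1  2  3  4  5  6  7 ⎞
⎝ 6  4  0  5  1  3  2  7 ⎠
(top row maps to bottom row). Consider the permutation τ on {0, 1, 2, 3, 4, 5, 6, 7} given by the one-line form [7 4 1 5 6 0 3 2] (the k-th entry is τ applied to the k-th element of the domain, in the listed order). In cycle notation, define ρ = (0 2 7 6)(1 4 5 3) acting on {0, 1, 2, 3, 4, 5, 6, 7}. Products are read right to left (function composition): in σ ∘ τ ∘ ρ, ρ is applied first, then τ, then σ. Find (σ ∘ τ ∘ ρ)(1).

2

Apply the permutations in order: ρ(1) = 4, then τ(4) = 6, then σ(6) = 2. So (σ ∘ τ ∘ ρ)(1) = 2.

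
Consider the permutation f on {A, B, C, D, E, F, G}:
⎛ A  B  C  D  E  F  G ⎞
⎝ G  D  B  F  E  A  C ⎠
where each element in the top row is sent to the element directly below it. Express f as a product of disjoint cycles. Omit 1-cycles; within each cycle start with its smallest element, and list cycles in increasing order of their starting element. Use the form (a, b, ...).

(A, G, C, B, D, F)

Start at A and follow images: A → G → C → B → D → F → A, giving the cycle (A, G, C, B, D, F).
Continuing from each remaining unvisited element yields (A, G, C, B, D, F).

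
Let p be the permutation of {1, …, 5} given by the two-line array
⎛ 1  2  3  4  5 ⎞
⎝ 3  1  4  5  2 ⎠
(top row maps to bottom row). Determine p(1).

The entry below 1 in the array is 3, so p(1) = 3.

3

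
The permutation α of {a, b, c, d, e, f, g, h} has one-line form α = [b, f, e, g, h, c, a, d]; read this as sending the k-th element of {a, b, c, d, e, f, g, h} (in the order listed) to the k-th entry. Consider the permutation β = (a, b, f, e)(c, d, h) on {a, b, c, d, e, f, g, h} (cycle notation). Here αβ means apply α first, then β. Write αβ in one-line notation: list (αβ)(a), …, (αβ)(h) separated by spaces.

f e a g c d b h

(αβ)(x) = β(α(x)). Computing each image: β(α(a)) = β(b) = f, β(α(b)) = β(f) = e, β(α(c)) = β(e) = a, β(α(d)) = β(g) = g, β(α(e)) = β(h) = c, β(α(f)) = β(c) = d, β(α(g)) = β(a) = b, β(α(h)) = β(d) = h.
Hence αβ = [f e a g c d b h].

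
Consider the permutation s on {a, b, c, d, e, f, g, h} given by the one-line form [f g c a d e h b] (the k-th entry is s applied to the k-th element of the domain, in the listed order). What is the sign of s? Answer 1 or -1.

In disjoint-cycle form the cycle lengths are 4, 3, 1.
A cycle of length ℓ contributes ℓ−1 transpositions, so s is a product of 3 + 2 = 5 transpositions — odd.

-1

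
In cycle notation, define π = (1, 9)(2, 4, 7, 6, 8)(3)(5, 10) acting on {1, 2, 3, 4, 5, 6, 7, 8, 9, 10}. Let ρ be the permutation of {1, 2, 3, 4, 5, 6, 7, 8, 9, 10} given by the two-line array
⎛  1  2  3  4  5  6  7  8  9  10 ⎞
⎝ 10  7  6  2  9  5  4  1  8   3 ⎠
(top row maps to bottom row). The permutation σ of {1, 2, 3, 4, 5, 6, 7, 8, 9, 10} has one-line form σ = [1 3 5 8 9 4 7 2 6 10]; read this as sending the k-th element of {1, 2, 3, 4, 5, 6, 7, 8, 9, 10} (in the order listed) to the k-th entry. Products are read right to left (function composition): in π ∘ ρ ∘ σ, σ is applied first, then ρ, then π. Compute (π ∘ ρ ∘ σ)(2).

8

Chase 2: σ(2) = 3; ρ(3) = 6; π(6) = 8. Hence (π ∘ ρ ∘ σ)(2) = 8.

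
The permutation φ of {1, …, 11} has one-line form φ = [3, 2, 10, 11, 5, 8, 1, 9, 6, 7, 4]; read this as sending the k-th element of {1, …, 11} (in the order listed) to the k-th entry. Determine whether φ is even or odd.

even

In disjoint-cycle form the cycle lengths are 4, 3, 2, 1, 1.
A cycle is odd iff its length is even; φ has 2 even-length cycles, so sgn(φ) = (−1)^2 and φ is even.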